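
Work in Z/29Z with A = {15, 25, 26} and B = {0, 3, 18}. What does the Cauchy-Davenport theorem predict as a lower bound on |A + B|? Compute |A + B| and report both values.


Cauchy-Davenport: |A + B| ≥ min(p, |A| + |B| - 1) for A, B nonempty in Z/pZ.
|A| = 3, |B| = 3, p = 29.
CD lower bound = min(29, 3 + 3 - 1) = min(29, 5) = 5.
Compute A + B mod 29 directly:
a = 15: 15+0=15, 15+3=18, 15+18=4
a = 25: 25+0=25, 25+3=28, 25+18=14
a = 26: 26+0=26, 26+3=0, 26+18=15
A + B = {0, 4, 14, 15, 18, 25, 26, 28}, so |A + B| = 8.
Verify: 8 ≥ 5? Yes ✓.

CD lower bound = 5, actual |A + B| = 8.


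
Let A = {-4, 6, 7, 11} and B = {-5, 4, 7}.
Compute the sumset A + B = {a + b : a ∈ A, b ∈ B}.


A + B = {a + b : a ∈ A, b ∈ B}.
Enumerate all |A|·|B| = 4·3 = 12 pairs (a, b) and collect distinct sums.
a = -4: -4+-5=-9, -4+4=0, -4+7=3
a = 6: 6+-5=1, 6+4=10, 6+7=13
a = 7: 7+-5=2, 7+4=11, 7+7=14
a = 11: 11+-5=6, 11+4=15, 11+7=18
Collecting distinct sums: A + B = {-9, 0, 1, 2, 3, 6, 10, 11, 13, 14, 15, 18}
|A + B| = 12

A + B = {-9, 0, 1, 2, 3, 6, 10, 11, 13, 14, 15, 18}


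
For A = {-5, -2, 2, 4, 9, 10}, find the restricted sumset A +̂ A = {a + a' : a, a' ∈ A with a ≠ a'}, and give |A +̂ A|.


Restricted sumset: A +̂ A = {a + a' : a ∈ A, a' ∈ A, a ≠ a'}.
Equivalently, take A + A and drop any sum 2a that is achievable ONLY as a + a for a ∈ A (i.e. sums representable only with equal summands).
Enumerate pairs (a, a') with a < a' (symmetric, so each unordered pair gives one sum; this covers all a ≠ a'):
  -5 + -2 = -7
  -5 + 2 = -3
  -5 + 4 = -1
  -5 + 9 = 4
  -5 + 10 = 5
  -2 + 2 = 0
  -2 + 4 = 2
  -2 + 9 = 7
  -2 + 10 = 8
  2 + 4 = 6
  2 + 9 = 11
  2 + 10 = 12
  4 + 9 = 13
  4 + 10 = 14
  9 + 10 = 19
Collected distinct sums: {-7, -3, -1, 0, 2, 4, 5, 6, 7, 8, 11, 12, 13, 14, 19}
|A +̂ A| = 15
(Reference bound: |A +̂ A| ≥ 2|A| - 3 for |A| ≥ 2, with |A| = 6 giving ≥ 9.)

|A +̂ A| = 15


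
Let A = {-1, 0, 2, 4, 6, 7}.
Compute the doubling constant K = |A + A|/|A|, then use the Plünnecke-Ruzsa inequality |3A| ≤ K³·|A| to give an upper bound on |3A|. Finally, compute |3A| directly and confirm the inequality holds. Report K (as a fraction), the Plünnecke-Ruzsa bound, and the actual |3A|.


|A| = 6.
Step 1: Compute A + A by enumerating all 36 pairs.
A + A = {-2, -1, 0, 1, 2, 3, 4, 5, 6, 7, 8, 9, 10, 11, 12, 13, 14}, so |A + A| = 17.
Step 2: Doubling constant K = |A + A|/|A| = 17/6 = 17/6 ≈ 2.8333.
Step 3: Plünnecke-Ruzsa gives |3A| ≤ K³·|A| = (2.8333)³ · 6 ≈ 136.4722.
Step 4: Compute 3A = A + A + A directly by enumerating all triples (a,b,c) ∈ A³; |3A| = 25.
Step 5: Check 25 ≤ 136.4722? Yes ✓.

K = 17/6, Plünnecke-Ruzsa bound K³|A| ≈ 136.4722, |3A| = 25, inequality holds.


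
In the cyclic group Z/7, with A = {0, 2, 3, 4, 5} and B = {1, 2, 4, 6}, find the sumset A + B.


Work in Z/7Z: reduce every sum a + b modulo 7.
Enumerate all 20 pairs:
a = 0: 0+1=1, 0+2=2, 0+4=4, 0+6=6
a = 2: 2+1=3, 2+2=4, 2+4=6, 2+6=1
a = 3: 3+1=4, 3+2=5, 3+4=0, 3+6=2
a = 4: 4+1=5, 4+2=6, 4+4=1, 4+6=3
a = 5: 5+1=6, 5+2=0, 5+4=2, 5+6=4
Distinct residues collected: {0, 1, 2, 3, 4, 5, 6}
|A + B| = 7 (out of 7 total residues).

A + B = {0, 1, 2, 3, 4, 5, 6}


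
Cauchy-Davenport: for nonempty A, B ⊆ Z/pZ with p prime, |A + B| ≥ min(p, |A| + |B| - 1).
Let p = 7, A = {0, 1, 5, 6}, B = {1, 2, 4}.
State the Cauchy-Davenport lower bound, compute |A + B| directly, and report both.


Cauchy-Davenport: |A + B| ≥ min(p, |A| + |B| - 1) for A, B nonempty in Z/pZ.
|A| = 4, |B| = 3, p = 7.
CD lower bound = min(7, 4 + 3 - 1) = min(7, 6) = 6.
Compute A + B mod 7 directly:
a = 0: 0+1=1, 0+2=2, 0+4=4
a = 1: 1+1=2, 1+2=3, 1+4=5
a = 5: 5+1=6, 5+2=0, 5+4=2
a = 6: 6+1=0, 6+2=1, 6+4=3
A + B = {0, 1, 2, 3, 4, 5, 6}, so |A + B| = 7.
Verify: 7 ≥ 6? Yes ✓.

CD lower bound = 6, actual |A + B| = 7.


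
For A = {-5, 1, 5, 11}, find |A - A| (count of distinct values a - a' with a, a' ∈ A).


A - A = {a - a' : a, a' ∈ A}; |A| = 4.
Bounds: 2|A|-1 ≤ |A - A| ≤ |A|² - |A| + 1, i.e. 7 ≤ |A - A| ≤ 13.
Note: 0 ∈ A - A always (from a - a). The set is symmetric: if d ∈ A - A then -d ∈ A - A.
Enumerate nonzero differences d = a - a' with a > a' (then include -d):
Positive differences: {4, 6, 10, 16}
Full difference set: {0} ∪ (positive diffs) ∪ (negative diffs).
|A - A| = 1 + 2·4 = 9 (matches direct enumeration: 9).

|A - A| = 9


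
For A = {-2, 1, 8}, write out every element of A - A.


A - A = {a - a' : a, a' ∈ A}.
Compute a - a' for each ordered pair (a, a'):
a = -2: -2--2=0, -2-1=-3, -2-8=-10
a = 1: 1--2=3, 1-1=0, 1-8=-7
a = 8: 8--2=10, 8-1=7, 8-8=0
Collecting distinct values (and noting 0 appears from a-a):
A - A = {-10, -7, -3, 0, 3, 7, 10}
|A - A| = 7

A - A = {-10, -7, -3, 0, 3, 7, 10}


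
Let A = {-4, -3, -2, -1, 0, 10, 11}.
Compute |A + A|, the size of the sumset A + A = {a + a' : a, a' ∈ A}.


A + A = {a + a' : a, a' ∈ A}; |A| = 7.
General bounds: 2|A| - 1 ≤ |A + A| ≤ |A|(|A|+1)/2, i.e. 13 ≤ |A + A| ≤ 28.
Lower bound 2|A|-1 is attained iff A is an arithmetic progression.
Enumerate sums a + a' for a ≤ a' (symmetric, so this suffices):
a = -4: -4+-4=-8, -4+-3=-7, -4+-2=-6, -4+-1=-5, -4+0=-4, -4+10=6, -4+11=7
a = -3: -3+-3=-6, -3+-2=-5, -3+-1=-4, -3+0=-3, -3+10=7, -3+11=8
a = -2: -2+-2=-4, -2+-1=-3, -2+0=-2, -2+10=8, -2+11=9
a = -1: -1+-1=-2, -1+0=-1, -1+10=9, -1+11=10
a = 0: 0+0=0, 0+10=10, 0+11=11
a = 10: 10+10=20, 10+11=21
a = 11: 11+11=22
Distinct sums: {-8, -7, -6, -5, -4, -3, -2, -1, 0, 6, 7, 8, 9, 10, 11, 20, 21, 22}
|A + A| = 18

|A + A| = 18


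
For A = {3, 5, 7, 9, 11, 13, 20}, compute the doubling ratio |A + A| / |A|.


|A| = 7.
Compute A + A by enumerating all 49 pairs.
A + A = {6, 8, 10, 12, 14, 16, 18, 20, 22, 23, 24, 25, 26, 27, 29, 31, 33, 40}, so |A + A| = 18.
K = |A + A| / |A| = 18/7 (already in lowest terms) ≈ 2.5714.
Reference: AP of size 7 gives K = 13/7 ≈ 1.8571; a fully generic set of size 7 gives K ≈ 4.0000.

|A| = 7, |A + A| = 18, K = 18/7.


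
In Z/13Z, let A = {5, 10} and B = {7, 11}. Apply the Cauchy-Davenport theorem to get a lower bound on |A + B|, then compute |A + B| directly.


Cauchy-Davenport: |A + B| ≥ min(p, |A| + |B| - 1) for A, B nonempty in Z/pZ.
|A| = 2, |B| = 2, p = 13.
CD lower bound = min(13, 2 + 2 - 1) = min(13, 3) = 3.
Compute A + B mod 13 directly:
a = 5: 5+7=12, 5+11=3
a = 10: 10+7=4, 10+11=8
A + B = {3, 4, 8, 12}, so |A + B| = 4.
Verify: 4 ≥ 3? Yes ✓.

CD lower bound = 3, actual |A + B| = 4.


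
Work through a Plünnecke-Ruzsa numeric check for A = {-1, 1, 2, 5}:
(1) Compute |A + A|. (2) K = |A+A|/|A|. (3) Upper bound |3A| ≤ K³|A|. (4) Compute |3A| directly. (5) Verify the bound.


|A| = 4.
Step 1: Compute A + A by enumerating all 16 pairs.
A + A = {-2, 0, 1, 2, 3, 4, 6, 7, 10}, so |A + A| = 9.
Step 2: Doubling constant K = |A + A|/|A| = 9/4 = 9/4 ≈ 2.2500.
Step 3: Plünnecke-Ruzsa gives |3A| ≤ K³·|A| = (2.2500)³ · 4 ≈ 45.5625.
Step 4: Compute 3A = A + A + A directly by enumerating all triples (a,b,c) ∈ A³; |3A| = 15.
Step 5: Check 15 ≤ 45.5625? Yes ✓.

K = 9/4, Plünnecke-Ruzsa bound K³|A| ≈ 45.5625, |3A| = 15, inequality holds.


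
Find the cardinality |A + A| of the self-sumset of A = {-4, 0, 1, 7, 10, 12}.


A + A = {a + a' : a, a' ∈ A}; |A| = 6.
General bounds: 2|A| - 1 ≤ |A + A| ≤ |A|(|A|+1)/2, i.e. 11 ≤ |A + A| ≤ 21.
Lower bound 2|A|-1 is attained iff A is an arithmetic progression.
Enumerate sums a + a' for a ≤ a' (symmetric, so this suffices):
a = -4: -4+-4=-8, -4+0=-4, -4+1=-3, -4+7=3, -4+10=6, -4+12=8
a = 0: 0+0=0, 0+1=1, 0+7=7, 0+10=10, 0+12=12
a = 1: 1+1=2, 1+7=8, 1+10=11, 1+12=13
a = 7: 7+7=14, 7+10=17, 7+12=19
a = 10: 10+10=20, 10+12=22
a = 12: 12+12=24
Distinct sums: {-8, -4, -3, 0, 1, 2, 3, 6, 7, 8, 10, 11, 12, 13, 14, 17, 19, 20, 22, 24}
|A + A| = 20

|A + A| = 20


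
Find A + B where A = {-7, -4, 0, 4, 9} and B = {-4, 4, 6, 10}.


A + B = {a + b : a ∈ A, b ∈ B}.
Enumerate all |A|·|B| = 5·4 = 20 pairs (a, b) and collect distinct sums.
a = -7: -7+-4=-11, -7+4=-3, -7+6=-1, -7+10=3
a = -4: -4+-4=-8, -4+4=0, -4+6=2, -4+10=6
a = 0: 0+-4=-4, 0+4=4, 0+6=6, 0+10=10
a = 4: 4+-4=0, 4+4=8, 4+6=10, 4+10=14
a = 9: 9+-4=5, 9+4=13, 9+6=15, 9+10=19
Collecting distinct sums: A + B = {-11, -8, -4, -3, -1, 0, 2, 3, 4, 5, 6, 8, 10, 13, 14, 15, 19}
|A + B| = 17

A + B = {-11, -8, -4, -3, -1, 0, 2, 3, 4, 5, 6, 8, 10, 13, 14, 15, 19}


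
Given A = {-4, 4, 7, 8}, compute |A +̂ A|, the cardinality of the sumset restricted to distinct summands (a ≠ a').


Restricted sumset: A +̂ A = {a + a' : a ∈ A, a' ∈ A, a ≠ a'}.
Equivalently, take A + A and drop any sum 2a that is achievable ONLY as a + a for a ∈ A (i.e. sums representable only with equal summands).
Enumerate pairs (a, a') with a < a' (symmetric, so each unordered pair gives one sum; this covers all a ≠ a'):
  -4 + 4 = 0
  -4 + 7 = 3
  -4 + 8 = 4
  4 + 7 = 11
  4 + 8 = 12
  7 + 8 = 15
Collected distinct sums: {0, 3, 4, 11, 12, 15}
|A +̂ A| = 6
(Reference bound: |A +̂ A| ≥ 2|A| - 3 for |A| ≥ 2, with |A| = 4 giving ≥ 5.)

|A +̂ A| = 6


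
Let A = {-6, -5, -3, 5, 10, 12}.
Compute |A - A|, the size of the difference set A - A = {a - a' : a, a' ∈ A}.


A - A = {a - a' : a, a' ∈ A}; |A| = 6.
Bounds: 2|A|-1 ≤ |A - A| ≤ |A|² - |A| + 1, i.e. 11 ≤ |A - A| ≤ 31.
Note: 0 ∈ A - A always (from a - a). The set is symmetric: if d ∈ A - A then -d ∈ A - A.
Enumerate nonzero differences d = a - a' with a > a' (then include -d):
Positive differences: {1, 2, 3, 5, 7, 8, 10, 11, 13, 15, 16, 17, 18}
Full difference set: {0} ∪ (positive diffs) ∪ (negative diffs).
|A - A| = 1 + 2·13 = 27 (matches direct enumeration: 27).

|A - A| = 27


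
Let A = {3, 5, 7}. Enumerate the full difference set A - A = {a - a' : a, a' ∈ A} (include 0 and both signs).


A - A = {a - a' : a, a' ∈ A}.
Compute a - a' for each ordered pair (a, a'):
a = 3: 3-3=0, 3-5=-2, 3-7=-4
a = 5: 5-3=2, 5-5=0, 5-7=-2
a = 7: 7-3=4, 7-5=2, 7-7=0
Collecting distinct values (and noting 0 appears from a-a):
A - A = {-4, -2, 0, 2, 4}
|A - A| = 5

A - A = {-4, -2, 0, 2, 4}


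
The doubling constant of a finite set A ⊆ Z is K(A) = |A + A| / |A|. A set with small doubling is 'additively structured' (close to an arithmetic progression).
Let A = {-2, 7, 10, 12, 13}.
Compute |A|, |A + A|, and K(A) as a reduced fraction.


|A| = 5.
Compute A + A by enumerating all 25 pairs.
A + A = {-4, 5, 8, 10, 11, 14, 17, 19, 20, 22, 23, 24, 25, 26}, so |A + A| = 14.
K = |A + A| / |A| = 14/5 (already in lowest terms) ≈ 2.8000.
Reference: AP of size 5 gives K = 9/5 ≈ 1.8000; a fully generic set of size 5 gives K ≈ 3.0000.

|A| = 5, |A + A| = 14, K = 14/5.


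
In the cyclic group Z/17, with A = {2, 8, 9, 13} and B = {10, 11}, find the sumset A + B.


Work in Z/17Z: reduce every sum a + b modulo 17.
Enumerate all 8 pairs:
a = 2: 2+10=12, 2+11=13
a = 8: 8+10=1, 8+11=2
a = 9: 9+10=2, 9+11=3
a = 13: 13+10=6, 13+11=7
Distinct residues collected: {1, 2, 3, 6, 7, 12, 13}
|A + B| = 7 (out of 17 total residues).

A + B = {1, 2, 3, 6, 7, 12, 13}


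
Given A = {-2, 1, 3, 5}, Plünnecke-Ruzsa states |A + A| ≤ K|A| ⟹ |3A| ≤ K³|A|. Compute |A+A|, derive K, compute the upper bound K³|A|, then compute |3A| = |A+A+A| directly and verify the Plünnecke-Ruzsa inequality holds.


|A| = 4.
Step 1: Compute A + A by enumerating all 16 pairs.
A + A = {-4, -1, 1, 2, 3, 4, 6, 8, 10}, so |A + A| = 9.
Step 2: Doubling constant K = |A + A|/|A| = 9/4 = 9/4 ≈ 2.2500.
Step 3: Plünnecke-Ruzsa gives |3A| ≤ K³·|A| = (2.2500)³ · 4 ≈ 45.5625.
Step 4: Compute 3A = A + A + A directly by enumerating all triples (a,b,c) ∈ A³; |3A| = 16.
Step 5: Check 16 ≤ 45.5625? Yes ✓.

K = 9/4, Plünnecke-Ruzsa bound K³|A| ≈ 45.5625, |3A| = 16, inequality holds.


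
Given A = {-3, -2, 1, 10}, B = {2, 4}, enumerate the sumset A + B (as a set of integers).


A + B = {a + b : a ∈ A, b ∈ B}.
Enumerate all |A|·|B| = 4·2 = 8 pairs (a, b) and collect distinct sums.
a = -3: -3+2=-1, -3+4=1
a = -2: -2+2=0, -2+4=2
a = 1: 1+2=3, 1+4=5
a = 10: 10+2=12, 10+4=14
Collecting distinct sums: A + B = {-1, 0, 1, 2, 3, 5, 12, 14}
|A + B| = 8

A + B = {-1, 0, 1, 2, 3, 5, 12, 14}


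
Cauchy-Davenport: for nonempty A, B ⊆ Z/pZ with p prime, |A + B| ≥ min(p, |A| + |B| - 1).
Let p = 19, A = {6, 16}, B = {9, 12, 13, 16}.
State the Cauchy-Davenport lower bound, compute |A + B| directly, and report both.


Cauchy-Davenport: |A + B| ≥ min(p, |A| + |B| - 1) for A, B nonempty in Z/pZ.
|A| = 2, |B| = 4, p = 19.
CD lower bound = min(19, 2 + 4 - 1) = min(19, 5) = 5.
Compute A + B mod 19 directly:
a = 6: 6+9=15, 6+12=18, 6+13=0, 6+16=3
a = 16: 16+9=6, 16+12=9, 16+13=10, 16+16=13
A + B = {0, 3, 6, 9, 10, 13, 15, 18}, so |A + B| = 8.
Verify: 8 ≥ 5? Yes ✓.

CD lower bound = 5, actual |A + B| = 8.


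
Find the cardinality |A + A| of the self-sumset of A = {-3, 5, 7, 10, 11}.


A + A = {a + a' : a, a' ∈ A}; |A| = 5.
General bounds: 2|A| - 1 ≤ |A + A| ≤ |A|(|A|+1)/2, i.e. 9 ≤ |A + A| ≤ 15.
Lower bound 2|A|-1 is attained iff A is an arithmetic progression.
Enumerate sums a + a' for a ≤ a' (symmetric, so this suffices):
a = -3: -3+-3=-6, -3+5=2, -3+7=4, -3+10=7, -3+11=8
a = 5: 5+5=10, 5+7=12, 5+10=15, 5+11=16
a = 7: 7+7=14, 7+10=17, 7+11=18
a = 10: 10+10=20, 10+11=21
a = 11: 11+11=22
Distinct sums: {-6, 2, 4, 7, 8, 10, 12, 14, 15, 16, 17, 18, 20, 21, 22}
|A + A| = 15

|A + A| = 15


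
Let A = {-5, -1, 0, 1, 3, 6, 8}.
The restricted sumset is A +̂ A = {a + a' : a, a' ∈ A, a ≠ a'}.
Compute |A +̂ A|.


Restricted sumset: A +̂ A = {a + a' : a ∈ A, a' ∈ A, a ≠ a'}.
Equivalently, take A + A and drop any sum 2a that is achievable ONLY as a + a for a ∈ A (i.e. sums representable only with equal summands).
Enumerate pairs (a, a') with a < a' (symmetric, so each unordered pair gives one sum; this covers all a ≠ a'):
  -5 + -1 = -6
  -5 + 0 = -5
  -5 + 1 = -4
  -5 + 3 = -2
  -5 + 6 = 1
  -5 + 8 = 3
  -1 + 0 = -1
  -1 + 1 = 0
  -1 + 3 = 2
  -1 + 6 = 5
  -1 + 8 = 7
  0 + 1 = 1
  0 + 3 = 3
  0 + 6 = 6
  0 + 8 = 8
  1 + 3 = 4
  1 + 6 = 7
  1 + 8 = 9
  3 + 6 = 9
  3 + 8 = 11
  6 + 8 = 14
Collected distinct sums: {-6, -5, -4, -2, -1, 0, 1, 2, 3, 4, 5, 6, 7, 8, 9, 11, 14}
|A +̂ A| = 17
(Reference bound: |A +̂ A| ≥ 2|A| - 3 for |A| ≥ 2, with |A| = 7 giving ≥ 11.)

|A +̂ A| = 17


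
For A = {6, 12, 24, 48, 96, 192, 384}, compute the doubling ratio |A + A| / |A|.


|A| = 7.
Compute A + A by enumerating all 49 pairs.
A + A = {12, 18, 24, 30, 36, 48, 54, 60, 72, 96, 102, 108, 120, 144, 192, 198, 204, 216, 240, 288, 384, 390, 396, 408, 432, 480, 576, 768}, so |A + A| = 28.
K = |A + A| / |A| = 28/7 = 4/1 ≈ 4.0000.
Reference: AP of size 7 gives K = 13/7 ≈ 1.8571; a fully generic set of size 7 gives K ≈ 4.0000.

|A| = 7, |A + A| = 28, K = 28/7 = 4/1.


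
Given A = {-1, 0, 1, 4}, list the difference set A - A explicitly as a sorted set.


A - A = {a - a' : a, a' ∈ A}.
Compute a - a' for each ordered pair (a, a'):
a = -1: -1--1=0, -1-0=-1, -1-1=-2, -1-4=-5
a = 0: 0--1=1, 0-0=0, 0-1=-1, 0-4=-4
a = 1: 1--1=2, 1-0=1, 1-1=0, 1-4=-3
a = 4: 4--1=5, 4-0=4, 4-1=3, 4-4=0
Collecting distinct values (and noting 0 appears from a-a):
A - A = {-5, -4, -3, -2, -1, 0, 1, 2, 3, 4, 5}
|A - A| = 11

A - A = {-5, -4, -3, -2, -1, 0, 1, 2, 3, 4, 5}


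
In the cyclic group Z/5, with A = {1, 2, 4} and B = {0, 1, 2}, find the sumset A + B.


Work in Z/5Z: reduce every sum a + b modulo 5.
Enumerate all 9 pairs:
a = 1: 1+0=1, 1+1=2, 1+2=3
a = 2: 2+0=2, 2+1=3, 2+2=4
a = 4: 4+0=4, 4+1=0, 4+2=1
Distinct residues collected: {0, 1, 2, 3, 4}
|A + B| = 5 (out of 5 total residues).

A + B = {0, 1, 2, 3, 4}


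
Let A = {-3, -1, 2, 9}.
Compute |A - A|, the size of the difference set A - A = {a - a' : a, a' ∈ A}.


A - A = {a - a' : a, a' ∈ A}; |A| = 4.
Bounds: 2|A|-1 ≤ |A - A| ≤ |A|² - |A| + 1, i.e. 7 ≤ |A - A| ≤ 13.
Note: 0 ∈ A - A always (from a - a). The set is symmetric: if d ∈ A - A then -d ∈ A - A.
Enumerate nonzero differences d = a - a' with a > a' (then include -d):
Positive differences: {2, 3, 5, 7, 10, 12}
Full difference set: {0} ∪ (positive diffs) ∪ (negative diffs).
|A - A| = 1 + 2·6 = 13 (matches direct enumeration: 13).

|A - A| = 13


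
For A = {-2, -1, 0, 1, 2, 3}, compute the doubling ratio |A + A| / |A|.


|A| = 6.
Compute A + A by enumerating all 36 pairs.
A + A = {-4, -3, -2, -1, 0, 1, 2, 3, 4, 5, 6}, so |A + A| = 11.
K = |A + A| / |A| = 11/6 (already in lowest terms) ≈ 1.8333.
Reference: AP of size 6 gives K = 11/6 ≈ 1.8333; a fully generic set of size 6 gives K ≈ 3.5000.

|A| = 6, |A + A| = 11, K = 11/6.


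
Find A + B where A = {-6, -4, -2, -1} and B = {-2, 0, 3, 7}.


A + B = {a + b : a ∈ A, b ∈ B}.
Enumerate all |A|·|B| = 4·4 = 16 pairs (a, b) and collect distinct sums.
a = -6: -6+-2=-8, -6+0=-6, -6+3=-3, -6+7=1
a = -4: -4+-2=-6, -4+0=-4, -4+3=-1, -4+7=3
a = -2: -2+-2=-4, -2+0=-2, -2+3=1, -2+7=5
a = -1: -1+-2=-3, -1+0=-1, -1+3=2, -1+7=6
Collecting distinct sums: A + B = {-8, -6, -4, -3, -2, -1, 1, 2, 3, 5, 6}
|A + B| = 11

A + B = {-8, -6, -4, -3, -2, -1, 1, 2, 3, 5, 6}


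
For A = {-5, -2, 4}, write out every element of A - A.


A - A = {a - a' : a, a' ∈ A}.
Compute a - a' for each ordered pair (a, a'):
a = -5: -5--5=0, -5--2=-3, -5-4=-9
a = -2: -2--5=3, -2--2=0, -2-4=-6
a = 4: 4--5=9, 4--2=6, 4-4=0
Collecting distinct values (and noting 0 appears from a-a):
A - A = {-9, -6, -3, 0, 3, 6, 9}
|A - A| = 7

A - A = {-9, -6, -3, 0, 3, 6, 9}


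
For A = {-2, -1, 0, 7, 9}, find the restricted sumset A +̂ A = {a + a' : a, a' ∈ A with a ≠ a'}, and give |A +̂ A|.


Restricted sumset: A +̂ A = {a + a' : a ∈ A, a' ∈ A, a ≠ a'}.
Equivalently, take A + A and drop any sum 2a that is achievable ONLY as a + a for a ∈ A (i.e. sums representable only with equal summands).
Enumerate pairs (a, a') with a < a' (symmetric, so each unordered pair gives one sum; this covers all a ≠ a'):
  -2 + -1 = -3
  -2 + 0 = -2
  -2 + 7 = 5
  -2 + 9 = 7
  -1 + 0 = -1
  -1 + 7 = 6
  -1 + 9 = 8
  0 + 7 = 7
  0 + 9 = 9
  7 + 9 = 16
Collected distinct sums: {-3, -2, -1, 5, 6, 7, 8, 9, 16}
|A +̂ A| = 9
(Reference bound: |A +̂ A| ≥ 2|A| - 3 for |A| ≥ 2, with |A| = 5 giving ≥ 7.)

|A +̂ A| = 9


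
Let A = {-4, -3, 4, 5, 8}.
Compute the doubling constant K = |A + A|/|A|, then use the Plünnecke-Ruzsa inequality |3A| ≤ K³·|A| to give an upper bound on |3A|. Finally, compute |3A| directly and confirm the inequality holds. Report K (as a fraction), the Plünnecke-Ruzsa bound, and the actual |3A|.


|A| = 5.
Step 1: Compute A + A by enumerating all 25 pairs.
A + A = {-8, -7, -6, 0, 1, 2, 4, 5, 8, 9, 10, 12, 13, 16}, so |A + A| = 14.
Step 2: Doubling constant K = |A + A|/|A| = 14/5 = 14/5 ≈ 2.8000.
Step 3: Plünnecke-Ruzsa gives |3A| ≤ K³·|A| = (2.8000)³ · 5 ≈ 109.7600.
Step 4: Compute 3A = A + A + A directly by enumerating all triples (a,b,c) ∈ A³; |3A| = 28.
Step 5: Check 28 ≤ 109.7600? Yes ✓.

K = 14/5, Plünnecke-Ruzsa bound K³|A| ≈ 109.7600, |3A| = 28, inequality holds.


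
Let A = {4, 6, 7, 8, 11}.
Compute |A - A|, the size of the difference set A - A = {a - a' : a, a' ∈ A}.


A - A = {a - a' : a, a' ∈ A}; |A| = 5.
Bounds: 2|A|-1 ≤ |A - A| ≤ |A|² - |A| + 1, i.e. 9 ≤ |A - A| ≤ 21.
Note: 0 ∈ A - A always (from a - a). The set is symmetric: if d ∈ A - A then -d ∈ A - A.
Enumerate nonzero differences d = a - a' with a > a' (then include -d):
Positive differences: {1, 2, 3, 4, 5, 7}
Full difference set: {0} ∪ (positive diffs) ∪ (negative diffs).
|A - A| = 1 + 2·6 = 13 (matches direct enumeration: 13).

|A - A| = 13


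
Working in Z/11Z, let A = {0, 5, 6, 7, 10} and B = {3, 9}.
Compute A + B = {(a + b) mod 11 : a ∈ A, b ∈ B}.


Work in Z/11Z: reduce every sum a + b modulo 11.
Enumerate all 10 pairs:
a = 0: 0+3=3, 0+9=9
a = 5: 5+3=8, 5+9=3
a = 6: 6+3=9, 6+9=4
a = 7: 7+3=10, 7+9=5
a = 10: 10+3=2, 10+9=8
Distinct residues collected: {2, 3, 4, 5, 8, 9, 10}
|A + B| = 7 (out of 11 total residues).

A + B = {2, 3, 4, 5, 8, 9, 10}


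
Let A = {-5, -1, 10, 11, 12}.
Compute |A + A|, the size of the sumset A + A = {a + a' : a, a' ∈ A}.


A + A = {a + a' : a, a' ∈ A}; |A| = 5.
General bounds: 2|A| - 1 ≤ |A + A| ≤ |A|(|A|+1)/2, i.e. 9 ≤ |A + A| ≤ 15.
Lower bound 2|A|-1 is attained iff A is an arithmetic progression.
Enumerate sums a + a' for a ≤ a' (symmetric, so this suffices):
a = -5: -5+-5=-10, -5+-1=-6, -5+10=5, -5+11=6, -5+12=7
a = -1: -1+-1=-2, -1+10=9, -1+11=10, -1+12=11
a = 10: 10+10=20, 10+11=21, 10+12=22
a = 11: 11+11=22, 11+12=23
a = 12: 12+12=24
Distinct sums: {-10, -6, -2, 5, 6, 7, 9, 10, 11, 20, 21, 22, 23, 24}
|A + A| = 14

|A + A| = 14


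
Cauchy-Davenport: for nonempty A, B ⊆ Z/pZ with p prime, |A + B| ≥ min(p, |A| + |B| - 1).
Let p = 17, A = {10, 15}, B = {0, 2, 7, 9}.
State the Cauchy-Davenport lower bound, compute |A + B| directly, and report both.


Cauchy-Davenport: |A + B| ≥ min(p, |A| + |B| - 1) for A, B nonempty in Z/pZ.
|A| = 2, |B| = 4, p = 17.
CD lower bound = min(17, 2 + 4 - 1) = min(17, 5) = 5.
Compute A + B mod 17 directly:
a = 10: 10+0=10, 10+2=12, 10+7=0, 10+9=2
a = 15: 15+0=15, 15+2=0, 15+7=5, 15+9=7
A + B = {0, 2, 5, 7, 10, 12, 15}, so |A + B| = 7.
Verify: 7 ≥ 5? Yes ✓.

CD lower bound = 5, actual |A + B| = 7.


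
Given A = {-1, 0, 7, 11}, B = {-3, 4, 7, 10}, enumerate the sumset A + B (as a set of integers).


A + B = {a + b : a ∈ A, b ∈ B}.
Enumerate all |A|·|B| = 4·4 = 16 pairs (a, b) and collect distinct sums.
a = -1: -1+-3=-4, -1+4=3, -1+7=6, -1+10=9
a = 0: 0+-3=-3, 0+4=4, 0+7=7, 0+10=10
a = 7: 7+-3=4, 7+4=11, 7+7=14, 7+10=17
a = 11: 11+-3=8, 11+4=15, 11+7=18, 11+10=21
Collecting distinct sums: A + B = {-4, -3, 3, 4, 6, 7, 8, 9, 10, 11, 14, 15, 17, 18, 21}
|A + B| = 15

A + B = {-4, -3, 3, 4, 6, 7, 8, 9, 10, 11, 14, 15, 17, 18, 21}


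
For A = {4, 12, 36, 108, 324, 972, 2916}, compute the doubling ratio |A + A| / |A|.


|A| = 7.
Compute A + A by enumerating all 49 pairs.
A + A = {8, 16, 24, 40, 48, 72, 112, 120, 144, 216, 328, 336, 360, 432, 648, 976, 984, 1008, 1080, 1296, 1944, 2920, 2928, 2952, 3024, 3240, 3888, 5832}, so |A + A| = 28.
K = |A + A| / |A| = 28/7 = 4/1 ≈ 4.0000.
Reference: AP of size 7 gives K = 13/7 ≈ 1.8571; a fully generic set of size 7 gives K ≈ 4.0000.

|A| = 7, |A + A| = 28, K = 28/7 = 4/1.


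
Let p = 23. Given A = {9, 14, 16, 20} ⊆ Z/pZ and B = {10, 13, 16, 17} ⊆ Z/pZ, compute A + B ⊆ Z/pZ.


Work in Z/23Z: reduce every sum a + b modulo 23.
Enumerate all 16 pairs:
a = 9: 9+10=19, 9+13=22, 9+16=2, 9+17=3
a = 14: 14+10=1, 14+13=4, 14+16=7, 14+17=8
a = 16: 16+10=3, 16+13=6, 16+16=9, 16+17=10
a = 20: 20+10=7, 20+13=10, 20+16=13, 20+17=14
Distinct residues collected: {1, 2, 3, 4, 6, 7, 8, 9, 10, 13, 14, 19, 22}
|A + B| = 13 (out of 23 total residues).

A + B = {1, 2, 3, 4, 6, 7, 8, 9, 10, 13, 14, 19, 22}


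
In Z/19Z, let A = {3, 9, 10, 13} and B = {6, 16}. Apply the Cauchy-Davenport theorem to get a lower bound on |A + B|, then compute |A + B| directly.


Cauchy-Davenport: |A + B| ≥ min(p, |A| + |B| - 1) for A, B nonempty in Z/pZ.
|A| = 4, |B| = 2, p = 19.
CD lower bound = min(19, 4 + 2 - 1) = min(19, 5) = 5.
Compute A + B mod 19 directly:
a = 3: 3+6=9, 3+16=0
a = 9: 9+6=15, 9+16=6
a = 10: 10+6=16, 10+16=7
a = 13: 13+6=0, 13+16=10
A + B = {0, 6, 7, 9, 10, 15, 16}, so |A + B| = 7.
Verify: 7 ≥ 5? Yes ✓.

CD lower bound = 5, actual |A + B| = 7.


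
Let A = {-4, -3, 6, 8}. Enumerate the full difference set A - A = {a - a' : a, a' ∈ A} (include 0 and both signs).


A - A = {a - a' : a, a' ∈ A}.
Compute a - a' for each ordered pair (a, a'):
a = -4: -4--4=0, -4--3=-1, -4-6=-10, -4-8=-12
a = -3: -3--4=1, -3--3=0, -3-6=-9, -3-8=-11
a = 6: 6--4=10, 6--3=9, 6-6=0, 6-8=-2
a = 8: 8--4=12, 8--3=11, 8-6=2, 8-8=0
Collecting distinct values (and noting 0 appears from a-a):
A - A = {-12, -11, -10, -9, -2, -1, 0, 1, 2, 9, 10, 11, 12}
|A - A| = 13

A - A = {-12, -11, -10, -9, -2, -1, 0, 1, 2, 9, 10, 11, 12}


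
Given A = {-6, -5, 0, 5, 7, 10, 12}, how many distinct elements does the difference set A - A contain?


A - A = {a - a' : a, a' ∈ A}; |A| = 7.
Bounds: 2|A|-1 ≤ |A - A| ≤ |A|² - |A| + 1, i.e. 13 ≤ |A - A| ≤ 43.
Note: 0 ∈ A - A always (from a - a). The set is symmetric: if d ∈ A - A then -d ∈ A - A.
Enumerate nonzero differences d = a - a' with a > a' (then include -d):
Positive differences: {1, 2, 3, 5, 6, 7, 10, 11, 12, 13, 15, 16, 17, 18}
Full difference set: {0} ∪ (positive diffs) ∪ (negative diffs).
|A - A| = 1 + 2·14 = 29 (matches direct enumeration: 29).

|A - A| = 29


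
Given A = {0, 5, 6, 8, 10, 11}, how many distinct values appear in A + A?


A + A = {a + a' : a, a' ∈ A}; |A| = 6.
General bounds: 2|A| - 1 ≤ |A + A| ≤ |A|(|A|+1)/2, i.e. 11 ≤ |A + A| ≤ 21.
Lower bound 2|A|-1 is attained iff A is an arithmetic progression.
Enumerate sums a + a' for a ≤ a' (symmetric, so this suffices):
a = 0: 0+0=0, 0+5=5, 0+6=6, 0+8=8, 0+10=10, 0+11=11
a = 5: 5+5=10, 5+6=11, 5+8=13, 5+10=15, 5+11=16
a = 6: 6+6=12, 6+8=14, 6+10=16, 6+11=17
a = 8: 8+8=16, 8+10=18, 8+11=19
a = 10: 10+10=20, 10+11=21
a = 11: 11+11=22
Distinct sums: {0, 5, 6, 8, 10, 11, 12, 13, 14, 15, 16, 17, 18, 19, 20, 21, 22}
|A + A| = 17

|A + A| = 17


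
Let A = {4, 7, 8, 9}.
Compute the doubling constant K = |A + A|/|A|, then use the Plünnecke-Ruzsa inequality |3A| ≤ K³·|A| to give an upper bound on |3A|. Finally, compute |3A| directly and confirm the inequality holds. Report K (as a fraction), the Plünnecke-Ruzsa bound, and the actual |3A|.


|A| = 4.
Step 1: Compute A + A by enumerating all 16 pairs.
A + A = {8, 11, 12, 13, 14, 15, 16, 17, 18}, so |A + A| = 9.
Step 2: Doubling constant K = |A + A|/|A| = 9/4 = 9/4 ≈ 2.2500.
Step 3: Plünnecke-Ruzsa gives |3A| ≤ K³·|A| = (2.2500)³ · 4 ≈ 45.5625.
Step 4: Compute 3A = A + A + A directly by enumerating all triples (a,b,c) ∈ A³; |3A| = 14.
Step 5: Check 14 ≤ 45.5625? Yes ✓.

K = 9/4, Plünnecke-Ruzsa bound K³|A| ≈ 45.5625, |3A| = 14, inequality holds.


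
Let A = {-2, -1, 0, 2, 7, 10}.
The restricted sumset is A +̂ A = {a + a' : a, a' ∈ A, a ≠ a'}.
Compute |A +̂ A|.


Restricted sumset: A +̂ A = {a + a' : a ∈ A, a' ∈ A, a ≠ a'}.
Equivalently, take A + A and drop any sum 2a that is achievable ONLY as a + a for a ∈ A (i.e. sums representable only with equal summands).
Enumerate pairs (a, a') with a < a' (symmetric, so each unordered pair gives one sum; this covers all a ≠ a'):
  -2 + -1 = -3
  -2 + 0 = -2
  -2 + 2 = 0
  -2 + 7 = 5
  -2 + 10 = 8
  -1 + 0 = -1
  -1 + 2 = 1
  -1 + 7 = 6
  -1 + 10 = 9
  0 + 2 = 2
  0 + 7 = 7
  0 + 10 = 10
  2 + 7 = 9
  2 + 10 = 12
  7 + 10 = 17
Collected distinct sums: {-3, -2, -1, 0, 1, 2, 5, 6, 7, 8, 9, 10, 12, 17}
|A +̂ A| = 14
(Reference bound: |A +̂ A| ≥ 2|A| - 3 for |A| ≥ 2, with |A| = 6 giving ≥ 9.)

|A +̂ A| = 14


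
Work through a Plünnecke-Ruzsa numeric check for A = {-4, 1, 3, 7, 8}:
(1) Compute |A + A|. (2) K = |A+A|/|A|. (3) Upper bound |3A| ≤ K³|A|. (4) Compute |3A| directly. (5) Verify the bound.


|A| = 5.
Step 1: Compute A + A by enumerating all 25 pairs.
A + A = {-8, -3, -1, 2, 3, 4, 6, 8, 9, 10, 11, 14, 15, 16}, so |A + A| = 14.
Step 2: Doubling constant K = |A + A|/|A| = 14/5 = 14/5 ≈ 2.8000.
Step 3: Plünnecke-Ruzsa gives |3A| ≤ K³·|A| = (2.8000)³ · 5 ≈ 109.7600.
Step 4: Compute 3A = A + A + A directly by enumerating all triples (a,b,c) ∈ A³; |3A| = 27.
Step 5: Check 27 ≤ 109.7600? Yes ✓.

K = 14/5, Plünnecke-Ruzsa bound K³|A| ≈ 109.7600, |3A| = 27, inequality holds.


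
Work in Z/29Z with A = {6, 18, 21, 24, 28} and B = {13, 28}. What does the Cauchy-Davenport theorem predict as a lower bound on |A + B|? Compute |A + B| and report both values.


Cauchy-Davenport: |A + B| ≥ min(p, |A| + |B| - 1) for A, B nonempty in Z/pZ.
|A| = 5, |B| = 2, p = 29.
CD lower bound = min(29, 5 + 2 - 1) = min(29, 6) = 6.
Compute A + B mod 29 directly:
a = 6: 6+13=19, 6+28=5
a = 18: 18+13=2, 18+28=17
a = 21: 21+13=5, 21+28=20
a = 24: 24+13=8, 24+28=23
a = 28: 28+13=12, 28+28=27
A + B = {2, 5, 8, 12, 17, 19, 20, 23, 27}, so |A + B| = 9.
Verify: 9 ≥ 6? Yes ✓.

CD lower bound = 6, actual |A + B| = 9.


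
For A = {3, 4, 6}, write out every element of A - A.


A - A = {a - a' : a, a' ∈ A}.
Compute a - a' for each ordered pair (a, a'):
a = 3: 3-3=0, 3-4=-1, 3-6=-3
a = 4: 4-3=1, 4-4=0, 4-6=-2
a = 6: 6-3=3, 6-4=2, 6-6=0
Collecting distinct values (and noting 0 appears from a-a):
A - A = {-3, -2, -1, 0, 1, 2, 3}
|A - A| = 7

A - A = {-3, -2, -1, 0, 1, 2, 3}


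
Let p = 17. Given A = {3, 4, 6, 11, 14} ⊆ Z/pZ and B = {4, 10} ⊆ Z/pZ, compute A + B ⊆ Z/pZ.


Work in Z/17Z: reduce every sum a + b modulo 17.
Enumerate all 10 pairs:
a = 3: 3+4=7, 3+10=13
a = 4: 4+4=8, 4+10=14
a = 6: 6+4=10, 6+10=16
a = 11: 11+4=15, 11+10=4
a = 14: 14+4=1, 14+10=7
Distinct residues collected: {1, 4, 7, 8, 10, 13, 14, 15, 16}
|A + B| = 9 (out of 17 total residues).

A + B = {1, 4, 7, 8, 10, 13, 14, 15, 16}


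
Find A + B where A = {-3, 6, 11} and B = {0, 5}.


A + B = {a + b : a ∈ A, b ∈ B}.
Enumerate all |A|·|B| = 3·2 = 6 pairs (a, b) and collect distinct sums.
a = -3: -3+0=-3, -3+5=2
a = 6: 6+0=6, 6+5=11
a = 11: 11+0=11, 11+5=16
Collecting distinct sums: A + B = {-3, 2, 6, 11, 16}
|A + B| = 5

A + B = {-3, 2, 6, 11, 16}


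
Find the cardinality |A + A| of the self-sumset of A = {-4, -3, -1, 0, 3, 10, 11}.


A + A = {a + a' : a, a' ∈ A}; |A| = 7.
General bounds: 2|A| - 1 ≤ |A + A| ≤ |A|(|A|+1)/2, i.e. 13 ≤ |A + A| ≤ 28.
Lower bound 2|A|-1 is attained iff A is an arithmetic progression.
Enumerate sums a + a' for a ≤ a' (symmetric, so this suffices):
a = -4: -4+-4=-8, -4+-3=-7, -4+-1=-5, -4+0=-4, -4+3=-1, -4+10=6, -4+11=7
a = -3: -3+-3=-6, -3+-1=-4, -3+0=-3, -3+3=0, -3+10=7, -3+11=8
a = -1: -1+-1=-2, -1+0=-1, -1+3=2, -1+10=9, -1+11=10
a = 0: 0+0=0, 0+3=3, 0+10=10, 0+11=11
a = 3: 3+3=6, 3+10=13, 3+11=14
a = 10: 10+10=20, 10+11=21
a = 11: 11+11=22
Distinct sums: {-8, -7, -6, -5, -4, -3, -2, -1, 0, 2, 3, 6, 7, 8, 9, 10, 11, 13, 14, 20, 21, 22}
|A + A| = 22

|A + A| = 22


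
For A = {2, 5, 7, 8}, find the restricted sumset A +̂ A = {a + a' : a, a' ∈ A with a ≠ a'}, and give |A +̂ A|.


Restricted sumset: A +̂ A = {a + a' : a ∈ A, a' ∈ A, a ≠ a'}.
Equivalently, take A + A and drop any sum 2a that is achievable ONLY as a + a for a ∈ A (i.e. sums representable only with equal summands).
Enumerate pairs (a, a') with a < a' (symmetric, so each unordered pair gives one sum; this covers all a ≠ a'):
  2 + 5 = 7
  2 + 7 = 9
  2 + 8 = 10
  5 + 7 = 12
  5 + 8 = 13
  7 + 8 = 15
Collected distinct sums: {7, 9, 10, 12, 13, 15}
|A +̂ A| = 6
(Reference bound: |A +̂ A| ≥ 2|A| - 3 for |A| ≥ 2, with |A| = 4 giving ≥ 5.)

|A +̂ A| = 6


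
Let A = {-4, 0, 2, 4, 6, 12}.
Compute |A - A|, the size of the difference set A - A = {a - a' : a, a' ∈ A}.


A - A = {a - a' : a, a' ∈ A}; |A| = 6.
Bounds: 2|A|-1 ≤ |A - A| ≤ |A|² - |A| + 1, i.e. 11 ≤ |A - A| ≤ 31.
Note: 0 ∈ A - A always (from a - a). The set is symmetric: if d ∈ A - A then -d ∈ A - A.
Enumerate nonzero differences d = a - a' with a > a' (then include -d):
Positive differences: {2, 4, 6, 8, 10, 12, 16}
Full difference set: {0} ∪ (positive diffs) ∪ (negative diffs).
|A - A| = 1 + 2·7 = 15 (matches direct enumeration: 15).

|A - A| = 15


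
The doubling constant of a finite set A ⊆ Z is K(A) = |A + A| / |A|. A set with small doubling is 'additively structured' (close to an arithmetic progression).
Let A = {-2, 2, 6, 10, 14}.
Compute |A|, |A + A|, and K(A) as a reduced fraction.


|A| = 5.
Compute A + A by enumerating all 25 pairs.
A + A = {-4, 0, 4, 8, 12, 16, 20, 24, 28}, so |A + A| = 9.
K = |A + A| / |A| = 9/5 (already in lowest terms) ≈ 1.8000.
Reference: AP of size 5 gives K = 9/5 ≈ 1.8000; a fully generic set of size 5 gives K ≈ 3.0000.

|A| = 5, |A + A| = 9, K = 9/5.


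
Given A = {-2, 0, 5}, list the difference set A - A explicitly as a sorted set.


A - A = {a - a' : a, a' ∈ A}.
Compute a - a' for each ordered pair (a, a'):
a = -2: -2--2=0, -2-0=-2, -2-5=-7
a = 0: 0--2=2, 0-0=0, 0-5=-5
a = 5: 5--2=7, 5-0=5, 5-5=0
Collecting distinct values (and noting 0 appears from a-a):
A - A = {-7, -5, -2, 0, 2, 5, 7}
|A - A| = 7

A - A = {-7, -5, -2, 0, 2, 5, 7}


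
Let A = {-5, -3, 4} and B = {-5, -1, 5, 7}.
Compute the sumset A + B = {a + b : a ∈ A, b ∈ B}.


A + B = {a + b : a ∈ A, b ∈ B}.
Enumerate all |A|·|B| = 3·4 = 12 pairs (a, b) and collect distinct sums.
a = -5: -5+-5=-10, -5+-1=-6, -5+5=0, -5+7=2
a = -3: -3+-5=-8, -3+-1=-4, -3+5=2, -3+7=4
a = 4: 4+-5=-1, 4+-1=3, 4+5=9, 4+7=11
Collecting distinct sums: A + B = {-10, -8, -6, -4, -1, 0, 2, 3, 4, 9, 11}
|A + B| = 11

A + B = {-10, -8, -6, -4, -1, 0, 2, 3, 4, 9, 11}


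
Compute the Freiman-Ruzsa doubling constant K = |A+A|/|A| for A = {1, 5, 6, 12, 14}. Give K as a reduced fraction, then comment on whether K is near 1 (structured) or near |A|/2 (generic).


|A| = 5.
Compute A + A by enumerating all 25 pairs.
A + A = {2, 6, 7, 10, 11, 12, 13, 15, 17, 18, 19, 20, 24, 26, 28}, so |A + A| = 15.
K = |A + A| / |A| = 15/5 = 3/1 ≈ 3.0000.
Reference: AP of size 5 gives K = 9/5 ≈ 1.8000; a fully generic set of size 5 gives K ≈ 3.0000.

|A| = 5, |A + A| = 15, K = 15/5 = 3/1.


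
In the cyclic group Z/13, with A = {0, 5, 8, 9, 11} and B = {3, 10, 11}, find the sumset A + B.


Work in Z/13Z: reduce every sum a + b modulo 13.
Enumerate all 15 pairs:
a = 0: 0+3=3, 0+10=10, 0+11=11
a = 5: 5+3=8, 5+10=2, 5+11=3
a = 8: 8+3=11, 8+10=5, 8+11=6
a = 9: 9+3=12, 9+10=6, 9+11=7
a = 11: 11+3=1, 11+10=8, 11+11=9
Distinct residues collected: {1, 2, 3, 5, 6, 7, 8, 9, 10, 11, 12}
|A + B| = 11 (out of 13 total residues).

A + B = {1, 2, 3, 5, 6, 7, 8, 9, 10, 11, 12}


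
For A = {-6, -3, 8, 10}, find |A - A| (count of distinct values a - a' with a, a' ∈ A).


A - A = {a - a' : a, a' ∈ A}; |A| = 4.
Bounds: 2|A|-1 ≤ |A - A| ≤ |A|² - |A| + 1, i.e. 7 ≤ |A - A| ≤ 13.
Note: 0 ∈ A - A always (from a - a). The set is symmetric: if d ∈ A - A then -d ∈ A - A.
Enumerate nonzero differences d = a - a' with a > a' (then include -d):
Positive differences: {2, 3, 11, 13, 14, 16}
Full difference set: {0} ∪ (positive diffs) ∪ (negative diffs).
|A - A| = 1 + 2·6 = 13 (matches direct enumeration: 13).

|A - A| = 13


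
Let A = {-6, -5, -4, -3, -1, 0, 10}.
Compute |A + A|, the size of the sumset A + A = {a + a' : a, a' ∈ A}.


A + A = {a + a' : a, a' ∈ A}; |A| = 7.
General bounds: 2|A| - 1 ≤ |A + A| ≤ |A|(|A|+1)/2, i.e. 13 ≤ |A + A| ≤ 28.
Lower bound 2|A|-1 is attained iff A is an arithmetic progression.
Enumerate sums a + a' for a ≤ a' (symmetric, so this suffices):
a = -6: -6+-6=-12, -6+-5=-11, -6+-4=-10, -6+-3=-9, -6+-1=-7, -6+0=-6, -6+10=4
a = -5: -5+-5=-10, -5+-4=-9, -5+-3=-8, -5+-1=-6, -5+0=-5, -5+10=5
a = -4: -4+-4=-8, -4+-3=-7, -4+-1=-5, -4+0=-4, -4+10=6
a = -3: -3+-3=-6, -3+-1=-4, -3+0=-3, -3+10=7
a = -1: -1+-1=-2, -1+0=-1, -1+10=9
a = 0: 0+0=0, 0+10=10
a = 10: 10+10=20
Distinct sums: {-12, -11, -10, -9, -8, -7, -6, -5, -4, -3, -2, -1, 0, 4, 5, 6, 7, 9, 10, 20}
|A + A| = 20

|A + A| = 20


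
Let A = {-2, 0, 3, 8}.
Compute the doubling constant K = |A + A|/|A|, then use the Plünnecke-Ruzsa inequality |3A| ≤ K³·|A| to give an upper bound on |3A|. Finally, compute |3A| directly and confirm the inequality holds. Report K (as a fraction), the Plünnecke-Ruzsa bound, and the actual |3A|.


|A| = 4.
Step 1: Compute A + A by enumerating all 16 pairs.
A + A = {-4, -2, 0, 1, 3, 6, 8, 11, 16}, so |A + A| = 9.
Step 2: Doubling constant K = |A + A|/|A| = 9/4 = 9/4 ≈ 2.2500.
Step 3: Plünnecke-Ruzsa gives |3A| ≤ K³·|A| = (2.2500)³ · 4 ≈ 45.5625.
Step 4: Compute 3A = A + A + A directly by enumerating all triples (a,b,c) ∈ A³; |3A| = 16.
Step 5: Check 16 ≤ 45.5625? Yes ✓.

K = 9/4, Plünnecke-Ruzsa bound K³|A| ≈ 45.5625, |3A| = 16, inequality holds.


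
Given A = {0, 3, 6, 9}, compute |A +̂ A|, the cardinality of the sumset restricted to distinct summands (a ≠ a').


Restricted sumset: A +̂ A = {a + a' : a ∈ A, a' ∈ A, a ≠ a'}.
Equivalently, take A + A and drop any sum 2a that is achievable ONLY as a + a for a ∈ A (i.e. sums representable only with equal summands).
Enumerate pairs (a, a') with a < a' (symmetric, so each unordered pair gives one sum; this covers all a ≠ a'):
  0 + 3 = 3
  0 + 6 = 6
  0 + 9 = 9
  3 + 6 = 9
  3 + 9 = 12
  6 + 9 = 15
Collected distinct sums: {3, 6, 9, 12, 15}
|A +̂ A| = 5
(Reference bound: |A +̂ A| ≥ 2|A| - 3 for |A| ≥ 2, with |A| = 4 giving ≥ 5.)

|A +̂ A| = 5


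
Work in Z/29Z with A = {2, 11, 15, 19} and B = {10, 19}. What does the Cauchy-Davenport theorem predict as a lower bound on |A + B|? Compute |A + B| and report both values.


Cauchy-Davenport: |A + B| ≥ min(p, |A| + |B| - 1) for A, B nonempty in Z/pZ.
|A| = 4, |B| = 2, p = 29.
CD lower bound = min(29, 4 + 2 - 1) = min(29, 5) = 5.
Compute A + B mod 29 directly:
a = 2: 2+10=12, 2+19=21
a = 11: 11+10=21, 11+19=1
a = 15: 15+10=25, 15+19=5
a = 19: 19+10=0, 19+19=9
A + B = {0, 1, 5, 9, 12, 21, 25}, so |A + B| = 7.
Verify: 7 ≥ 5? Yes ✓.

CD lower bound = 5, actual |A + B| = 7.


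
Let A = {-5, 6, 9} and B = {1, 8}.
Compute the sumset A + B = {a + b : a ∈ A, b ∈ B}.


A + B = {a + b : a ∈ A, b ∈ B}.
Enumerate all |A|·|B| = 3·2 = 6 pairs (a, b) and collect distinct sums.
a = -5: -5+1=-4, -5+8=3
a = 6: 6+1=7, 6+8=14
a = 9: 9+1=10, 9+8=17
Collecting distinct sums: A + B = {-4, 3, 7, 10, 14, 17}
|A + B| = 6

A + B = {-4, 3, 7, 10, 14, 17}


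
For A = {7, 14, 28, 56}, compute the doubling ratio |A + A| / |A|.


|A| = 4.
Compute A + A by enumerating all 16 pairs.
A + A = {14, 21, 28, 35, 42, 56, 63, 70, 84, 112}, so |A + A| = 10.
K = |A + A| / |A| = 10/4 = 5/2 ≈ 2.5000.
Reference: AP of size 4 gives K = 7/4 ≈ 1.7500; a fully generic set of size 4 gives K ≈ 2.5000.

|A| = 4, |A + A| = 10, K = 10/4 = 5/2.


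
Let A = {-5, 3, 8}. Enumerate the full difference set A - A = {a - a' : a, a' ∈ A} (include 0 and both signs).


A - A = {a - a' : a, a' ∈ A}.
Compute a - a' for each ordered pair (a, a'):
a = -5: -5--5=0, -5-3=-8, -5-8=-13
a = 3: 3--5=8, 3-3=0, 3-8=-5
a = 8: 8--5=13, 8-3=5, 8-8=0
Collecting distinct values (and noting 0 appears from a-a):
A - A = {-13, -8, -5, 0, 5, 8, 13}
|A - A| = 7

A - A = {-13, -8, -5, 0, 5, 8, 13}


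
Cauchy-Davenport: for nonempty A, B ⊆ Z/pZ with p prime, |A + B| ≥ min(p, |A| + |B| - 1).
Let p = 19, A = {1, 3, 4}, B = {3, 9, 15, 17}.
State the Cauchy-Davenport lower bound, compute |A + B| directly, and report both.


Cauchy-Davenport: |A + B| ≥ min(p, |A| + |B| - 1) for A, B nonempty in Z/pZ.
|A| = 3, |B| = 4, p = 19.
CD lower bound = min(19, 3 + 4 - 1) = min(19, 6) = 6.
Compute A + B mod 19 directly:
a = 1: 1+3=4, 1+9=10, 1+15=16, 1+17=18
a = 3: 3+3=6, 3+9=12, 3+15=18, 3+17=1
a = 4: 4+3=7, 4+9=13, 4+15=0, 4+17=2
A + B = {0, 1, 2, 4, 6, 7, 10, 12, 13, 16, 18}, so |A + B| = 11.
Verify: 11 ≥ 6? Yes ✓.

CD lower bound = 6, actual |A + B| = 11.


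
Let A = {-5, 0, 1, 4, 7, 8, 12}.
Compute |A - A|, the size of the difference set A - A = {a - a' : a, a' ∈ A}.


A - A = {a - a' : a, a' ∈ A}; |A| = 7.
Bounds: 2|A|-1 ≤ |A - A| ≤ |A|² - |A| + 1, i.e. 13 ≤ |A - A| ≤ 43.
Note: 0 ∈ A - A always (from a - a). The set is symmetric: if d ∈ A - A then -d ∈ A - A.
Enumerate nonzero differences d = a - a' with a > a' (then include -d):
Positive differences: {1, 3, 4, 5, 6, 7, 8, 9, 11, 12, 13, 17}
Full difference set: {0} ∪ (positive diffs) ∪ (negative diffs).
|A - A| = 1 + 2·12 = 25 (matches direct enumeration: 25).

|A - A| = 25


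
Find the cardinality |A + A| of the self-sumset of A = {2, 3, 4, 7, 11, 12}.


A + A = {a + a' : a, a' ∈ A}; |A| = 6.
General bounds: 2|A| - 1 ≤ |A + A| ≤ |A|(|A|+1)/2, i.e. 11 ≤ |A + A| ≤ 21.
Lower bound 2|A|-1 is attained iff A is an arithmetic progression.
Enumerate sums a + a' for a ≤ a' (symmetric, so this suffices):
a = 2: 2+2=4, 2+3=5, 2+4=6, 2+7=9, 2+11=13, 2+12=14
a = 3: 3+3=6, 3+4=7, 3+7=10, 3+11=14, 3+12=15
a = 4: 4+4=8, 4+7=11, 4+11=15, 4+12=16
a = 7: 7+7=14, 7+11=18, 7+12=19
a = 11: 11+11=22, 11+12=23
a = 12: 12+12=24
Distinct sums: {4, 5, 6, 7, 8, 9, 10, 11, 13, 14, 15, 16, 18, 19, 22, 23, 24}
|A + A| = 17

|A + A| = 17
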